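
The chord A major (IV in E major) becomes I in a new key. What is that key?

The numeral I denotes a major triad on scale degree 1. With A on degree 1, the tonic of the new key is A.
Degree 1 carries a major triad in major keys, so the destination is A major.
Check: the diatonic triads of A major are A (I), Bm (ii), C♯m (iii), D (IV), E (V), F♯m (vi), G♯dim (vii°) — A major is indeed I.

A major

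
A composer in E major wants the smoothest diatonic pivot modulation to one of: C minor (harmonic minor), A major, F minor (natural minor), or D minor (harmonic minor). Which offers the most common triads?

A major

Triads of E major: E major (I), F♯ minor (ii), G♯ minor (iii), A major (IV), B major (V), C♯ minor (vi), D♯ diminished (vii°).
C minor (harmonic minor) shares 0: none.
A major shares 4: E, F♯m, A, C♯m.
F minor (natural minor) shares 0: none.
D minor (harmonic minor) shares 1: A.
The most common triads (4) are shared with A major.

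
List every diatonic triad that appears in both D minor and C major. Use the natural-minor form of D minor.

Dm, F, Am, C

Triads in D minor (natural minor): D minor (i), E diminished (ii°), F major (III), G minor (iv), A minor (v), Bb major (VI), C major (VII).
Triads in C major: C major (I), D minor (ii), E minor (iii), F major (IV), G major (V), A minor (vi), B diminished (vii°).
Shared triads with their functions: D minor (i in D minor, ii in C major); F major (III in D minor, IV in C major); A minor (v in D minor, vi in C major); C major (VII in D minor, I in C major).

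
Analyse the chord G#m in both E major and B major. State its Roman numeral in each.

The scale of E major is E F# G# A B C# D#; G# is degree 3, and the triad built there (G#-B-D#) is minor, so it is iii.
The scale of B major is B C# D# E F# G# A#; G# is degree 6, and the triad built there (G#-B-D#) is minor, so it is vi.

iii in E major; vi in B major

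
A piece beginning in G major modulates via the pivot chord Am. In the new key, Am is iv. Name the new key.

The numeral iv denotes a minor triad on scale degree 4. With A on degree 4, the tonic of the new key is E.
Degree 4 carries a minor triad in minor keys, so the destination is E minor.
Check: the diatonic triads of E minor (natural minor) are Em (i), F#dim (ii°), G (III), Am (iv), Bm (v), C (VI), D (VII) — Am is indeed iv.

E minor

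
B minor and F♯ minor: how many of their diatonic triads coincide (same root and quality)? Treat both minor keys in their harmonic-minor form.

1

Diatonic triads of B minor (harmonic minor): B minor (i), C♯ diminished (ii°), D augmented (III+), E minor (iv), F♯ major (V), G major (VI), A♯ diminished (vii°).
Diatonic triads of F♯ minor (harmonic minor): F♯ minor (i), G♯ diminished (ii°), A augmented (III+), B minor (iv), C♯ major (V), D major (VI), E♯ diminished (vii°).
Matching root and quality in both lists: B minor.
That gives 1 common triad.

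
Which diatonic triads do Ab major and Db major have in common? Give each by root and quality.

Triads in Ab major: Ab (I), Bbm (ii), Cm (iii), Db (IV), Eb (V), Fm (vi), Gdim (vii°).
Triads in Db major: Db (I), Ebm (ii), Fm (iii), Gb (IV), Ab (V), Bbm (vi), Cdim (vii°).
Shared triads with their functions: Ab (I in Ab major, V in Db major); Bbm (ii in Ab major, vi in Db major); Db (IV in Ab major, I in Db major); Fm (vi in Ab major, iii in Db major).

Ab, Bbm, Db, Fm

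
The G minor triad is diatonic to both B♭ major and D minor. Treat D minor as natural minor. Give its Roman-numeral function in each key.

vi in B♭ major; iv in D minor

The scale of B♭ major is B♭ C D E♭ F G A; G is degree 6, and the triad built there (G-B♭-D) is minor, so it is vi.
The scale of D minor (natural minor) is D E F G A B♭ C; G is degree 4, and the triad built there (G-B♭-D) is minor, so it is iv.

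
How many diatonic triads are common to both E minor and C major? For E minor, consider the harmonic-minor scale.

3

Diatonic triads of E minor (harmonic minor): E minor (i), F♯ diminished (ii°), G augmented (III+), A minor (iv), B major (V), C major (VI), D♯ diminished (vii°).
Diatonic triads of C major: C major (I), D minor (ii), E minor (iii), F major (IV), G major (V), A minor (vi), B diminished (vii°).
Matching root and quality in both lists: E minor, A minor, C major.
That gives 3 common triads.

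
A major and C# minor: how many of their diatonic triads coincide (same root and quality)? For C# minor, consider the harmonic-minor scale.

3

Diatonic triads of A major: A (I), Bm (ii), C#m (iii), D (IV), E (V), F#m (vi), G#dim (vii°).
Diatonic triads of C# minor (harmonic minor): C#m (i), D#dim (ii°), Eaug (III+), F#m (iv), G# (V), A (VI), B#dim (vii°).
Matching root and quality in both lists: A, C#m, F#m.
That gives 3 common triads.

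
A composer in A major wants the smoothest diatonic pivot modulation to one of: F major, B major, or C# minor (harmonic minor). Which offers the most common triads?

Triads of A major: A major (I), B minor (ii), C# minor (iii), D major (IV), E major (V), F# minor (vi), G# diminished (vii°).
F major shares 0: none.
B major shares 2: C#m, E.
C# minor (harmonic minor) shares 3: A, C#m, F#m.
The most common triads (3) are shared with C# minor.

C# minor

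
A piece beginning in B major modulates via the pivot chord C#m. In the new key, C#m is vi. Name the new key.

The numeral vi denotes a minor triad on scale degree 6. With C# on degree 6, the tonic of the new key is E.
Degree 6 carries a minor triad in major keys, so the destination is E major.
Check: the diatonic triads of E major are E (I), F#m (ii), G#m (iii), A (IV), B (V), C#m (vi), D#dim (vii°) — C#m is indeed vi.

E major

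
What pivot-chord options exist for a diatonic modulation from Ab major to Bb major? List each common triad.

Triads in Ab major: Ab major (I), Bb minor (ii), C minor (iii), Db major (IV), Eb major (V), F minor (vi), G diminished (vii°).
Triads in Bb major: Bb major (I), C minor (ii), D minor (iii), Eb major (IV), F major (V), G minor (vi), A diminished (vii°).
Shared triads with their functions: C minor (iii in Ab major, ii in Bb major); Eb major (V in Ab major, IV in Bb major).

Cm, Eb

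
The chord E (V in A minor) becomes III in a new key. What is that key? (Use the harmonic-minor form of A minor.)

The numeral III denotes a major triad on scale degree 3. With E on degree 3, the tonic of the new key is C#.
Degree 3 carries a major triad in natural-minor keys, so the destination is C# minor.
Check: the diatonic triads of C# minor (natural minor) are C#m (i), D#dim (ii°), E (III), F#m (iv), G#m (v), A (VI), B (VII) — E is indeed III.

C# minor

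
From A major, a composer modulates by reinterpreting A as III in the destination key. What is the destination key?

F# minor

The numeral III denotes a major triad on scale degree 3. With A on degree 3, the tonic of the new key is F#.
Degree 3 carries a major triad in natural-minor keys, so the destination is F# minor.
Check: the diatonic triads of F# minor (natural minor) are F#m (i), G#dim (ii°), A (III), Bm (iv), C#m (v), D (VI), E (VII) — A is indeed III.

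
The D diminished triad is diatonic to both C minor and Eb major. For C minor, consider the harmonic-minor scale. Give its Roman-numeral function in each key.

The scale of C minor (harmonic minor) is C D Eb F G Ab B; D is degree 2, and the triad built there (D-F-Ab) is diminished, so it is ii°.
The scale of Eb major is Eb F G Ab Bb C D; D is degree 7, and the triad built there (D-F-Ab) is diminished, so it is vii°.

ii° in C minor; vii° in Eb major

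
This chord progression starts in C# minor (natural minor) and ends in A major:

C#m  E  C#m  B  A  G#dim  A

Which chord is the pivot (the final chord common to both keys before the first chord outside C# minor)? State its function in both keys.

A — VI in C# minor, I in A major

Chords diatonic to C# minor: C#m, D#dim, E, F#m, G#m, A, B.
Reading the progression, the first chord not in that set is G#dim, so the modulation leaves C# minor there.
The chord immediately before G#dim is A, which is diatonic to both keys: VI in C# minor and I in A major.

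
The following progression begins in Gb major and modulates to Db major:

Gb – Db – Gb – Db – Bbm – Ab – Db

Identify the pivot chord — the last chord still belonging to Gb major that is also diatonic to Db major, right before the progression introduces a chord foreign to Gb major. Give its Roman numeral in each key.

Bbm — iii in Gb major, vi in Db major

Chords diatonic to Gb major: Gb, Abm, Bbm, Cb, Db, Ebm, Fdim.
Reading the progression, the first chord not in that set is Ab, so the modulation leaves Gb major there.
The chord immediately before Ab is Bbm, which is diatonic to both keys: iii in Gb major and vi in Db major.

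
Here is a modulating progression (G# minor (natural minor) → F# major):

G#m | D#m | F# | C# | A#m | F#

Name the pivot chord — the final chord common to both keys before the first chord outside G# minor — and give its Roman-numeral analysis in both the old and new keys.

F# — VII in G# minor, I in F# major

Chords diatonic to G# minor: G#m, A#dim, B, C#m, D#m, E, F#.
Reading the progression, the first chord not in that set is C#, so the modulation leaves G# minor there.
The chord immediately before C# is F#, which is diatonic to both keys: VII in G# minor and I in F# major.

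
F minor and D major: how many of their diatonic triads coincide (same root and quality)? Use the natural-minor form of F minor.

0

Diatonic triads of F minor (natural minor): Fm (i), Gdim (ii°), Ab (III), Bbm (iv), Cm (v), Db (VI), Eb (VII).
Diatonic triads of D major: D (I), Em (ii), F#m (iii), G (IV), A (V), Bm (vi), C#dim (vii°).
No triad has the same root and quality in both keys.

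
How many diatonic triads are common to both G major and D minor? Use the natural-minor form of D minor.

2

Diatonic triads of G major: G major (I), A minor (ii), B minor (iii), C major (IV), D major (V), E minor (vi), F# diminished (vii°).
Diatonic triads of D minor (natural minor): D minor (i), E diminished (ii°), F major (III), G minor (iv), A minor (v), Bb major (VI), C major (VII).
Matching root and quality in both lists: A minor, C major.
That gives 2 common triads.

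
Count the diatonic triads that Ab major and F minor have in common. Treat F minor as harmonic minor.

Diatonic triads of Ab major: Ab (I), Bbm (ii), Cm (iii), Db (IV), Eb (V), Fm (vi), Gdim (vii°).
Diatonic triads of F minor (harmonic minor): Fm (i), Gdim (ii°), Abaug (III+), Bbm (iv), C (V), Db (VI), Edim (vii°).
Matching root and quality in both lists: Bbm, Db, Fm, Gdim.
That gives 4 common triads.

4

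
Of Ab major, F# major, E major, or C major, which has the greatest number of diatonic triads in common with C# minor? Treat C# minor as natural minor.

Triads of C# minor (natural minor): C# minor (i), D# diminished (ii°), E major (III), F# minor (iv), G# minor (v), A major (VI), B major (VII).
Ab major shares 0: none.
F# major shares 2: G#m, B.
E major shares 7: C#m, D#dim, E, F#m, G#m, A, B.
C major shares 0: none.
The most common triads (7) are shared with E major.

E major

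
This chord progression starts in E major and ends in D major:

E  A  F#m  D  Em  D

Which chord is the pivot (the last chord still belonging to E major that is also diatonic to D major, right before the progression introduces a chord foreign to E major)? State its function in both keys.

Chords diatonic to E major: E, F#m, G#m, A, B, C#m, D#dim.
Reading the progression, the first chord not in that set is D, so the modulation leaves E major there.
The chord immediately before D is F#m, which is diatonic to both keys: ii in E major and iii in D major.

F#m — ii in E major, iii in D major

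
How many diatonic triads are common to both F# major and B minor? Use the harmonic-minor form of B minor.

1

Diatonic triads of F# major: F# (I), G#m (ii), A#m (iii), B (IV), C# (V), D#m (vi), E#dim (vii°).
Diatonic triads of B minor (harmonic minor): Bm (i), C#dim (ii°), Daug (III+), Em (iv), F# (V), G (VI), A#dim (vii°).
Matching root and quality in both lists: F#.
That gives 1 common triad.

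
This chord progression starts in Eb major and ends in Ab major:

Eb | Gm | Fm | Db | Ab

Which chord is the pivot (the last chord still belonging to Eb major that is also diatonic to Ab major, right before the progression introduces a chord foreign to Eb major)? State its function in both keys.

Fm — ii in Eb major, vi in Ab major

Chords diatonic to Eb major: Eb, Fm, Gm, Ab, Bb, Cm, Ddim.
Reading the progression, the first chord not in that set is Db, so the modulation leaves Eb major there.
The chord immediately before Db is Fm, which is diatonic to both keys: ii in Eb major and vi in Ab major.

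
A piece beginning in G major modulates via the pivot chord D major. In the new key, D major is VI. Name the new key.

F♯ minor

The numeral VI denotes a major triad on scale degree 6. With D on degree 6, the tonic of the new key is F♯.
Degree 6 carries a major triad in minor keys, so the destination is F♯ minor.
Check: the diatonic triads of F♯ minor (natural minor) are F♯m (i), G♯dim (ii°), A (III), Bm (iv), C♯m (v), D (VI), E (VII) — D major is indeed VI.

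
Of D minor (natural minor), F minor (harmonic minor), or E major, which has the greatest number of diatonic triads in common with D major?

Triads of D major: D (I), Em (ii), F#m (iii), G (IV), A (V), Bm (vi), C#dim (vii°).
D minor (natural minor) shares 0: none.
F minor (harmonic minor) shares 0: none.
E major shares 2: F#m, A.
The most common triads (2) are shared with E major.

E major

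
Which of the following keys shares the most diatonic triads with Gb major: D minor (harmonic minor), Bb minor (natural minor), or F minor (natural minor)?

Triads of Gb major: Gb major (I), Ab minor (ii), Bb minor (iii), Cb major (IV), Db major (V), Eb minor (vi), F diminished (vii°).
D minor (harmonic minor) shares 0: none.
Bb minor (natural minor) shares 4: Gb, Bbm, Db, Ebm.
F minor (natural minor) shares 2: Bbm, Db.
The most common triads (4) are shared with Bb minor.

Bb minor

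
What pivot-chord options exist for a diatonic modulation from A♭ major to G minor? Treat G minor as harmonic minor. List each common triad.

Cm, E♭

Triads in A♭ major: A♭ (I), B♭m (ii), Cm (iii), D♭ (IV), E♭ (V), Fm (vi), Gdim (vii°).
Triads in G minor (harmonic minor): Gm (i), Adim (ii°), B♭aug (III+), Cm (iv), D (V), E♭ (VI), F♯dim (vii°).
Shared triads with their functions: Cm (iii in A♭ major, iv in G minor); E♭ (V in A♭ major, VI in G minor).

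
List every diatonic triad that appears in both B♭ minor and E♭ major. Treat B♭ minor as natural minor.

Triads in B♭ minor (natural minor): B♭m (i), Cdim (ii°), D♭ (III), E♭m (iv), Fm (v), G♭ (VI), A♭ (VII).
Triads in E♭ major: E♭ (I), Fm (ii), Gm (iii), A♭ (IV), B♭ (V), Cm (vi), Ddim (vii°).
Shared triads with their functions: Fm (v in B♭ minor, ii in E♭ major); A♭ (VII in B♭ minor, IV in E♭ major).

Fm, A♭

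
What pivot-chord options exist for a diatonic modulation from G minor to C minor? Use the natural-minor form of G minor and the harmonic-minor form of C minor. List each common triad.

Triads in G minor (natural minor): G minor (i), A diminished (ii°), B♭ major (III), C minor (iv), D minor (v), E♭ major (VI), F major (VII).
Triads in C minor (harmonic minor): C minor (i), D diminished (ii°), E♭ augmented (III+), F minor (iv), G major (V), A♭ major (VI), B diminished (vii°).
Shared triads with their functions: C minor (iv in G minor, i in C minor).

Cm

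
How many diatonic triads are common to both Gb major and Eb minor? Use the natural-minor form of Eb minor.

7

Diatonic triads of Gb major: Gb (I), Abm (ii), Bbm (iii), Cb (IV), Db (V), Ebm (vi), Fdim (vii°).
Diatonic triads of Eb minor (natural minor): Ebm (i), Fdim (ii°), Gb (III), Abm (iv), Bbm (v), Cb (VI), Db (VII).
Matching root and quality in both lists: Gb, Abm, Bbm, Cb, Db, Ebm, Fdim.
That gives 7 common triads.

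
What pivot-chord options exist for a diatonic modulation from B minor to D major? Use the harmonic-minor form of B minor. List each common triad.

Bm, C#dim, Em, G

Triads in B minor (harmonic minor): Bm (i), C#dim (ii°), Daug (III+), Em (iv), F# (V), G (VI), A#dim (vii°).
Triads in D major: D (I), Em (ii), F#m (iii), G (IV), A (V), Bm (vi), C#dim (vii°).
Shared triads with their functions: Bm (i in B minor, vi in D major); C#dim (ii° in B minor, vii° in D major); Em (iv in B minor, ii in D major); G (VI in B minor, IV in D major).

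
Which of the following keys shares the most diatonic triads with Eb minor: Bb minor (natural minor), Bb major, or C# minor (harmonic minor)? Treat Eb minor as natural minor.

Triads of Eb minor (natural minor): Ebm (i), Fdim (ii°), Gb (III), Abm (iv), Bbm (v), Cb (VI), Db (VII).
Bb minor (natural minor) shares 4: Ebm, Gb, Bbm, Db.
Bb major shares 0: none.
C# minor (harmonic minor) shares 0: none.
The most common triads (4) are shared with Bb minor.

Bb minor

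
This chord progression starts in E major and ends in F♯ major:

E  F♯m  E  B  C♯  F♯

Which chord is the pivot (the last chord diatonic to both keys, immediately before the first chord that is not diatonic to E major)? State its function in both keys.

Chords diatonic to E major: E, F♯m, G♯m, A, B, C♯m, D♯dim.
Reading the progression, the first chord not in that set is C♯, so the modulation leaves E major there.
The chord immediately before C♯ is B, which is diatonic to both keys: V in E major and IV in F♯ major.

B — V in E major, IV in F♯ major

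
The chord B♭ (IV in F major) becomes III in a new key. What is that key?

The numeral III denotes a major triad on scale degree 3. With B♭ on degree 3, the tonic of the new key is G.
Degree 3 carries a major triad in natural-minor keys, so the destination is G minor.
Check: the diatonic triads of G minor (natural minor) are Gm (i), Adim (ii°), B♭ (III), Cm (iv), Dm (v), E♭ (VI), F (VII) — B♭ is indeed III.

G minor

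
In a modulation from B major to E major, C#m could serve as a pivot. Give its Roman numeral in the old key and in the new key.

ii in B major; vi in E major

The scale of B major is B C# D# E F# G# A#; C# is degree 2, and the triad built there (C#-E-G#) is minor, so it is ii.
The scale of E major is E F# G# A B C# D#; C# is degree 6, and the triad built there (C#-E-G#) is minor, so it is vi.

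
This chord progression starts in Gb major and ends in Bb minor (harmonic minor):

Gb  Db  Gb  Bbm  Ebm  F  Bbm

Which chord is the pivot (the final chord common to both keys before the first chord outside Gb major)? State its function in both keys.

Ebm — vi in Gb major, iv in Bb minor

Chords diatonic to Gb major: Gb, Abm, Bbm, Cb, Db, Ebm, Fdim.
Reading the progression, the first chord not in that set is F, so the modulation leaves Gb major there.
The chord immediately before F is Ebm, which is diatonic to both keys: vi in Gb major and iv in Bb minor.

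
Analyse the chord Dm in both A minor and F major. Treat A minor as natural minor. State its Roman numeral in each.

iv in A minor; vi in F major

The scale of A minor (natural minor) is A B C D E F G; D is degree 4, and the triad built there (D-F-A) is minor, so it is iv.
The scale of F major is F G A Bb C D E; D is degree 6, and the triad built there (D-F-A) is minor, so it is vi.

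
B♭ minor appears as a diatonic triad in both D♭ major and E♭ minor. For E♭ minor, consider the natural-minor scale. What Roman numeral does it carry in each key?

The scale of D♭ major is D♭ E♭ F G♭ A♭ B♭ C; B♭ is degree 6, and the triad built there (B♭-D♭-F) is minor, so it is vi.
The scale of E♭ minor (natural minor) is E♭ F G♭ A♭ B♭ C♭ D♭; B♭ is degree 5, and the triad built there (B♭-D♭-F) is minor, so it is v.

vi in D♭ major; v in E♭ minor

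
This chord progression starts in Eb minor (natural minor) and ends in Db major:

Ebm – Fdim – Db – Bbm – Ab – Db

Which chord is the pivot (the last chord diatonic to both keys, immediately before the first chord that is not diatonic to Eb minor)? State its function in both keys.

Chords diatonic to Eb minor: Ebm, Fdim, Gb, Abm, Bbm, Cb, Db.
Reading the progression, the first chord not in that set is Ab, so the modulation leaves Eb minor there.
The chord immediately before Ab is Bbm, which is diatonic to both keys: v in Eb minor and vi in Db major.

Bbm — v in Eb minor, vi in Db major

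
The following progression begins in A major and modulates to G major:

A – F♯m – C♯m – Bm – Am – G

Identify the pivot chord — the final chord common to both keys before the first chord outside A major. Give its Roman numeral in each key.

Bm — ii in A major, iii in G major

Chords diatonic to A major: A, Bm, C♯m, D, E, F♯m, G♯dim.
Reading the progression, the first chord not in that set is Am, so the modulation leaves A major there.
The chord immediately before Am is Bm, which is diatonic to both keys: ii in A major and iii in G major.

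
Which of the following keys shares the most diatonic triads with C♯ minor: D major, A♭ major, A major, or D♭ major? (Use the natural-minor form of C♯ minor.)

A major

Triads of C♯ minor (natural minor): C♯m (i), D♯dim (ii°), E (III), F♯m (iv), G♯m (v), A (VI), B (VII).
D major shares 2: F♯m, A.
A♭ major shares 0: none.
A major shares 4: C♯m, E, F♯m, A.
D♭ major shares 0: none.
The most common triads (4) are shared with A major.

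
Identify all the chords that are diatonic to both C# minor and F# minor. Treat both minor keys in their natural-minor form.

Triads in C# minor (natural minor): C# minor (i), D# diminished (ii°), E major (III), F# minor (iv), G# minor (v), A major (VI), B major (VII).
Triads in F# minor (natural minor): F# minor (i), G# diminished (ii°), A major (III), B minor (iv), C# minor (v), D major (VI), E major (VII).
Shared triads with their functions: C# minor (i in C# minor, v in F# minor); E major (III in C# minor, VII in F# minor); F# minor (iv in C# minor, i in F# minor); A major (VI in C# minor, III in F# minor).

C#m, E, F#m, A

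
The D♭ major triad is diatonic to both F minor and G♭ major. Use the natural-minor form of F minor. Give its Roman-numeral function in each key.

The scale of F minor (natural minor) is F G A♭ B♭ C D♭ E♭; D♭ is degree 6, and the triad built there (D♭-F-A♭) is major, so it is VI.
The scale of G♭ major is G♭ A♭ B♭ C♭ D♭ E♭ F; D♭ is degree 5, and the triad built there (D♭-F-A♭) is major, so it is V.

VI in F minor; V in G♭ major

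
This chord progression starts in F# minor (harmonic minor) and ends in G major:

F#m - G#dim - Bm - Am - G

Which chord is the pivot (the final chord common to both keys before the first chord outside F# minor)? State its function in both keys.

Bm — iv in F# minor, iii in G major

Chords diatonic to F# minor: F#m, G#dim, Aaug, Bm, C#, D, E#dim.
Reading the progression, the first chord not in that set is Am, so the modulation leaves F# minor there.
The chord immediately before Am is Bm, which is diatonic to both keys: iv in F# minor and iii in G major.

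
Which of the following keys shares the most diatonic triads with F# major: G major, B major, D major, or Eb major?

Triads of F# major: F# (I), G#m (ii), A#m (iii), B (IV), C# (V), D#m (vi), E#dim (vii°).
G major shares 0: none.
B major shares 4: F#, G#m, B, D#m.
D major shares 0: none.
Eb major shares 0: none.
The most common triads (4) are shared with B major.

B major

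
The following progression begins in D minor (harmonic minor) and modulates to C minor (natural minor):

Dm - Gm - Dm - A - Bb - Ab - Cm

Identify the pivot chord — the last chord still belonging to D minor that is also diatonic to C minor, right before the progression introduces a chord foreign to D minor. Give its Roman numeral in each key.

Chords diatonic to D minor: Dm, Edim, Faug, Gm, A, Bb, C#dim.
Reading the progression, the first chord not in that set is Ab, so the modulation leaves D minor there.
The chord immediately before Ab is Bb, which is diatonic to both keys: VI in D minor and VII in C minor.

Bb — VI in D minor, VII in C minor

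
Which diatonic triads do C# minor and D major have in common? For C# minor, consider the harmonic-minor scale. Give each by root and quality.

Triads in C# minor (harmonic minor): C#m (i), D#dim (ii°), Eaug (III+), F#m (iv), G# (V), A (VI), B#dim (vii°).
Triads in D major: D (I), Em (ii), F#m (iii), G (IV), A (V), Bm (vi), C#dim (vii°).
Shared triads with their functions: F#m (iv in C# minor, iii in D major); A (VI in C# minor, V in D major).

F#m, A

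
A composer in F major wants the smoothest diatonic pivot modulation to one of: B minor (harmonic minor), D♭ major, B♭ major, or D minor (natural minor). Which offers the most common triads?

Triads of F major: F major (I), G minor (ii), A minor (iii), B♭ major (IV), C major (V), D minor (vi), E diminished (vii°).
B minor (harmonic minor) shares 0: none.
D♭ major shares 0: none.
B♭ major shares 4: F, Gm, B♭, Dm.
D minor (natural minor) shares 7: F, Gm, Am, B♭, C, Dm, Edim.
The most common triads (7) are shared with D minor.

D minor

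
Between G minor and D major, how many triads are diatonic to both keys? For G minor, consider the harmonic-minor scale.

Diatonic triads of G minor (harmonic minor): Gm (i), Adim (ii°), Bbaug (III+), Cm (iv), D (V), Eb (VI), F#dim (vii°).
Diatonic triads of D major: D (I), Em (ii), F#m (iii), G (IV), A (V), Bm (vi), C#dim (vii°).
Matching root and quality in both lists: D.
That gives 1 common triad.

1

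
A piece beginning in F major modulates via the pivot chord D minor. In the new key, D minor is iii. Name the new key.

The numeral iii denotes a minor triad on scale degree 3. With D on degree 3, the tonic of the new key is Bb.
Degree 3 carries a minor triad in major keys, so the destination is Bb major.
Check: the diatonic triads of Bb major are Bb (I), Cm (ii), Dm (iii), Eb (IV), F (V), Gm (vi), Adim (vii°) — D minor is indeed iii.

Bb major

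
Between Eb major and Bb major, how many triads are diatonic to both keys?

4

Diatonic triads of Eb major: Eb (I), Fm (ii), Gm (iii), Ab (IV), Bb (V), Cm (vi), Ddim (vii°).
Diatonic triads of Bb major: Bb (I), Cm (ii), Dm (iii), Eb (IV), F (V), Gm (vi), Adim (vii°).
Matching root and quality in both lists: Eb, Gm, Bb, Cm.
That gives 4 common triads.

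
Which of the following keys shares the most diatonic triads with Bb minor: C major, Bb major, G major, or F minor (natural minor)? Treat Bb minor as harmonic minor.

Bb major

Triads of Bb minor (harmonic minor): Bbm (i), Cdim (ii°), Dbaug (III+), Ebm (iv), F (V), Gb (VI), Adim (vii°).
C major shares 1: F.
Bb major shares 2: F, Adim.
G major shares 0: none.
F minor (natural minor) shares 1: Bbm.
The most common triads (2) are shared with Bb major.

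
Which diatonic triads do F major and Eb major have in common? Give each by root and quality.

Gm, Bb

Triads in F major: F (I), Gm (ii), Am (iii), Bb (IV), C (V), Dm (vi), Edim (vii°).
Triads in Eb major: Eb (I), Fm (ii), Gm (iii), Ab (IV), Bb (V), Cm (vi), Ddim (vii°).
Shared triads with their functions: Gm (ii in F major, iii in Eb major); Bb (IV in F major, V in Eb major).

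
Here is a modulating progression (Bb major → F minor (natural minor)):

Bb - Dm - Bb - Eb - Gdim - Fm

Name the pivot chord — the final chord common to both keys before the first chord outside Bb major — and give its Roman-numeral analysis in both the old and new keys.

Chords diatonic to Bb major: Bb, Cm, Dm, Eb, F, Gm, Adim.
Reading the progression, the first chord not in that set is Gdim, so the modulation leaves Bb major there.
The chord immediately before Gdim is Eb, which is diatonic to both keys: IV in Bb major and VII in F minor.

Eb — IV in Bb major, VII in F minor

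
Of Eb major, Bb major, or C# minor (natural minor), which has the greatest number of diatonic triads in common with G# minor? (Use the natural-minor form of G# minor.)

C# minor

Triads of G# minor (natural minor): G#m (i), A#dim (ii°), B (III), C#m (iv), D#m (v), E (VI), F# (VII).
Eb major shares 0: none.
Bb major shares 0: none.
C# minor (natural minor) shares 4: G#m, B, C#m, E.
The most common triads (4) are shared with C# minor.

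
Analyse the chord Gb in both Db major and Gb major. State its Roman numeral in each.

The scale of Db major is Db Eb F Gb Ab Bb C; Gb is degree 4, and the triad built there (Gb-Bb-Db) is major, so it is IV.
The scale of Gb major is Gb Ab Bb Cb Db Eb F; Gb is degree 1, and the triad built there (Gb-Bb-Db) is major, so it is I.

IV in Db major; I in Gb major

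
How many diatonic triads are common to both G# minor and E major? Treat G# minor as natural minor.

Diatonic triads of G# minor (natural minor): G#m (i), A#dim (ii°), B (III), C#m (iv), D#m (v), E (VI), F# (VII).
Diatonic triads of E major: E (I), F#m (ii), G#m (iii), A (IV), B (V), C#m (vi), D#dim (vii°).
Matching root and quality in both lists: G#m, B, C#m, E.
That gives 4 common triads.

4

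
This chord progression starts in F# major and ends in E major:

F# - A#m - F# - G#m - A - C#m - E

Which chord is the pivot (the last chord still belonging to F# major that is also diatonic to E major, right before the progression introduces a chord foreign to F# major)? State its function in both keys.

G#m — ii in F# major, iii in E major

Chords diatonic to F# major: F#, G#m, A#m, B, C#, D#m, E#dim.
Reading the progression, the first chord not in that set is A, so the modulation leaves F# major there.
The chord immediately before A is G#m, which is diatonic to both keys: ii in F# major and iii in E major.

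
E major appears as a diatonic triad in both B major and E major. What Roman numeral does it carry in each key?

The scale of B major is B C# D# E F# G# A#; E is degree 4, and the triad built there (E-G#-B) is major, so it is IV.
The scale of E major is E F# G# A B C# D#; E is degree 1, and the triad built there (E-G#-B) is major, so it is I.

IV in B major; I in E major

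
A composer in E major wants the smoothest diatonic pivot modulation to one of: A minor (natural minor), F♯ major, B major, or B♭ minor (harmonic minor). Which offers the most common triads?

Triads of E major: E major (I), F♯ minor (ii), G♯ minor (iii), A major (IV), B major (V), C♯ minor (vi), D♯ diminished (vii°).
A minor (natural minor) shares 0: none.
F♯ major shares 2: G♯m, B.
B major shares 4: E, G♯m, B, C♯m.
B♭ minor (harmonic minor) shares 0: none.
The most common triads (4) are shared with B major.

B major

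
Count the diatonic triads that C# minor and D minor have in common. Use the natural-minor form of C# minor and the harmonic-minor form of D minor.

Diatonic triads of C# minor (natural minor): C#m (i), D#dim (ii°), E (III), F#m (iv), G#m (v), A (VI), B (VII).
Diatonic triads of D minor (harmonic minor): Dm (i), Edim (ii°), Faug (III+), Gm (iv), A (V), Bb (VI), C#dim (vii°).
Matching root and quality in both lists: A.
That gives 1 common triad.

1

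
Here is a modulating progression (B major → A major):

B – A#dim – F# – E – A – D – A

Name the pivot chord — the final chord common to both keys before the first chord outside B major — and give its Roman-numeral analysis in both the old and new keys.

Chords diatonic to B major: B, C#m, D#m, E, F#, G#m, A#dim.
Reading the progression, the first chord not in that set is A, so the modulation leaves B major there.
The chord immediately before A is E, which is diatonic to both keys: IV in B major and V in A major.

E — IV in B major, V in A major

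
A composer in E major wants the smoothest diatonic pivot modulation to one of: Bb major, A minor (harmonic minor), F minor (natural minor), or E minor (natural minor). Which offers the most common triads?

A minor

Triads of E major: E major (I), F# minor (ii), G# minor (iii), A major (IV), B major (V), C# minor (vi), D# diminished (vii°).
Bb major shares 0: none.
A minor (harmonic minor) shares 1: E.
F minor (natural minor) shares 0: none.
E minor (natural minor) shares 0: none.
The most common triads (1) are shared with A minor.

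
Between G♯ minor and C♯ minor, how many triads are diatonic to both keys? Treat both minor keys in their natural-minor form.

Diatonic triads of G♯ minor (natural minor): G♯m (i), A♯dim (ii°), B (III), C♯m (iv), D♯m (v), E (VI), F♯ (VII).
Diatonic triads of C♯ minor (natural minor): C♯m (i), D♯dim (ii°), E (III), F♯m (iv), G♯m (v), A (VI), B (VII).
Matching root and quality in both lists: G♯m, B, C♯m, E.
That gives 4 common triads.

4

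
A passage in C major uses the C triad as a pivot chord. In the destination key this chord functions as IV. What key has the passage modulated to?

The numeral IV denotes a major triad on scale degree 4. With C on degree 4, the tonic of the new key is G.
Degree 4 carries a major triad in major keys, so the destination is G major.
Check: the diatonic triads of G major are G (I), Am (ii), Bm (iii), C (IV), D (V), Em (vi), F♯dim (vii°) — C is indeed IV.

G major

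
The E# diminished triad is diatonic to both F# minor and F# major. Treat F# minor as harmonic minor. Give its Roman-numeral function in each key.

vii° in F# minor; vii° in F# major

The scale of F# minor (harmonic minor) is F# G# A B C# D E#; E# is degree 7, and the triad built there (E#-G#-B) is diminished, so it is vii°.
The scale of F# major is F# G# A# B C# D# E#; E# is degree 7, and the triad built there (E#-G#-B) is diminished, so it is vii°.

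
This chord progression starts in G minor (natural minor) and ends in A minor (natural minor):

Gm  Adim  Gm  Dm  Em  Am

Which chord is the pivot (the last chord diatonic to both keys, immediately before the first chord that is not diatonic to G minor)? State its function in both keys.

Dm — v in G minor, iv in A minor

Chords diatonic to G minor: Gm, Adim, Bb, Cm, Dm, Eb, F.
Reading the progression, the first chord not in that set is Em, so the modulation leaves G minor there.
The chord immediately before Em is Dm, which is diatonic to both keys: v in G minor and iv in A minor.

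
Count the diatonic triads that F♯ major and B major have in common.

4

Diatonic triads of F♯ major: F♯ (I), G♯m (ii), A♯m (iii), B (IV), C♯ (V), D♯m (vi), E♯dim (vii°).
Diatonic triads of B major: B (I), C♯m (ii), D♯m (iii), E (IV), F♯ (V), G♯m (vi), A♯dim (vii°).
Matching root and quality in both lists: F♯, G♯m, B, D♯m.
That gives 4 common triads.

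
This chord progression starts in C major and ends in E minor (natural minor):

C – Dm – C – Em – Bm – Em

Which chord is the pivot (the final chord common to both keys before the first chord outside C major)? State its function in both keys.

Chords diatonic to C major: C, Dm, Em, F, G, Am, Bdim.
Reading the progression, the first chord not in that set is Bm, so the modulation leaves C major there.
The chord immediately before Bm is Em, which is diatonic to both keys: iii in C major and i in E minor.

Em — iii in C major, i in E minor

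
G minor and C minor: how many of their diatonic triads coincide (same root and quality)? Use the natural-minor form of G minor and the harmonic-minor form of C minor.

Diatonic triads of G minor (natural minor): G minor (i), A diminished (ii°), Bb major (III), C minor (iv), D minor (v), Eb major (VI), F major (VII).
Diatonic triads of C minor (harmonic minor): C minor (i), D diminished (ii°), Eb augmented (III+), F minor (iv), G major (V), Ab major (VI), B diminished (vii°).
Matching root and quality in both lists: C minor.
That gives 1 common triad.

1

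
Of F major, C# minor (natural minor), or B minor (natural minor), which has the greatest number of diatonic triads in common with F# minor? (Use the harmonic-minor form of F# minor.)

B minor

Triads of F# minor (harmonic minor): F#m (i), G#dim (ii°), Aaug (III+), Bm (iv), C# (V), D (VI), E#dim (vii°).
F major shares 0: none.
C# minor (natural minor) shares 1: F#m.
B minor (natural minor) shares 3: F#m, Bm, D.
The most common triads (3) are shared with B minor.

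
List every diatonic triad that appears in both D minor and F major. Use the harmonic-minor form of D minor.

Triads in D minor (harmonic minor): Dm (i), Edim (ii°), Faug (III+), Gm (iv), A (V), Bb (VI), C#dim (vii°).
Triads in F major: F (I), Gm (ii), Am (iii), Bb (IV), C (V), Dm (vi), Edim (vii°).
Shared triads with their functions: Dm (i in D minor, vi in F major); Edim (ii° in D minor, vii° in F major); Gm (iv in D minor, ii in F major); Bb (VI in D minor, IV in F major).

Dm, Edim, Gm, Bb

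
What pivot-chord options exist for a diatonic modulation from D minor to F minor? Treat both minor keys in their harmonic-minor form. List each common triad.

Edim

Triads in D minor (harmonic minor): Dm (i), Edim (ii°), Faug (III+), Gm (iv), A (V), Bb (VI), C#dim (vii°).
Triads in F minor (harmonic minor): Fm (i), Gdim (ii°), Abaug (III+), Bbm (iv), C (V), Db (VI), Edim (vii°).
Shared triads with their functions: Edim (ii° in D minor, vii° in F minor).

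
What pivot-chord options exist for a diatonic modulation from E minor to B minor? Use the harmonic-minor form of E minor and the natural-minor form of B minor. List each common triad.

Triads in E minor (harmonic minor): E minor (i), F# diminished (ii°), G augmented (III+), A minor (iv), B major (V), C major (VI), D# diminished (vii°).
Triads in B minor (natural minor): B minor (i), C# diminished (ii°), D major (III), E minor (iv), F# minor (v), G major (VI), A major (VII).
Shared triads with their functions: E minor (i in E minor, iv in B minor).

Em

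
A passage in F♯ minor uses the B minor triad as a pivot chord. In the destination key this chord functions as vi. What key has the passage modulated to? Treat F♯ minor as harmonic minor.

The numeral vi denotes a minor triad on scale degree 6. With B on degree 6, the tonic of the new key is D.
Degree 6 carries a minor triad in major keys, so the destination is D major.
Check: the diatonic triads of D major are D (I), Em (ii), F♯m (iii), G (IV), A (V), Bm (vi), C♯dim (vii°) — B minor is indeed vi.

D major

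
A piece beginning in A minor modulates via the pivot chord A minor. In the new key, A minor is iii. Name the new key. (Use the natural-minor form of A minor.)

F major

The numeral iii denotes a minor triad on scale degree 3. With A on degree 3, the tonic of the new key is F.
Degree 3 carries a minor triad in major keys, so the destination is F major.
Check: the diatonic triads of F major are F (I), Gm (ii), Am (iii), Bb (IV), C (V), Dm (vi), Edim (vii°) — A minor is indeed iii.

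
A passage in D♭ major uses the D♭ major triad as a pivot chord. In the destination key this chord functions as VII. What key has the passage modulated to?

E♭ minor

The numeral VII denotes a major triad on scale degree 7. With D♭ on degree 7, the tonic of the new key is E♭.
Degree 7 carries a major triad in natural-minor keys, so the destination is E♭ minor.
Check: the diatonic triads of E♭ minor (natural minor) are E♭m (i), Fdim (ii°), G♭ (III), A♭m (iv), B♭m (v), C♭ (VI), D♭ (VII) — D♭ major is indeed VII.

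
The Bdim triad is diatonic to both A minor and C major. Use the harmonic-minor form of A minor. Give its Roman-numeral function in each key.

The scale of A minor (harmonic minor) is A B C D E F G#; B is degree 2, and the triad built there (B-D-F) is diminished, so it is ii°.
The scale of C major is C D E F G A B; B is degree 7, and the triad built there (B-D-F) is diminished, so it is vii°.

ii° in A minor; vii° in C major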